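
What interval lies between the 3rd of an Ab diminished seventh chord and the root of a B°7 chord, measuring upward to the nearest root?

Ab diminished seventh has Cb as its 3rd, and B°7 has B as its root.
Cb up to B is 12 semitones, a half step wider than a major seventh, so the interval is augmented.

A7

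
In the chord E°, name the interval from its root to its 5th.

Edim is spelled E–G–B♭.
The root is E and the 5th is B♭.
5 letter names make it a fifth; at 6 semitones (a half step narrower than perfect) the quality is diminished.

diminished 5th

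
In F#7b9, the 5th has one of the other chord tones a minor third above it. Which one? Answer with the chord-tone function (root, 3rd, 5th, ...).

F#7b9: F#–A#–C#–E–G.
The 5th is C#. A minor third above C# is E.
E is the chord's 7th.

7th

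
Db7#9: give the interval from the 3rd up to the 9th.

Db7#9: Db, F, Ab, Cb, E.
That puts F below E.
F up to E spans 7 letter names and 11 semitones — a major seventh.

M7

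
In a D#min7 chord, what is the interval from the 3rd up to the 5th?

D#min7: D#, F#, A#, C#.
That puts F# below A#.
From F# to A# is 4 semitones, exactly the major third.

major third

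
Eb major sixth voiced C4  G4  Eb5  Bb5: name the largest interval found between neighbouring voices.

Adjacent intervals: C4→G4 = perfect fifth; G4→Eb5 = minor sixth; Eb5→Bb5 = perfect fifth.
The largest is G4 to Eb5, a minor sixth (8 semitones).

minor 6th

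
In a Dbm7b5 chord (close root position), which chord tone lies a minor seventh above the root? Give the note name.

Cb

The chord tones of Db half-diminished seventh are Db, Fb, Abb, Cb.
The root is Db. A minor seventh above Db is Cb.
Cb is the chord's 7th.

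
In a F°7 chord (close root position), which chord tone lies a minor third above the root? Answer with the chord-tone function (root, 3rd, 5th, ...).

The chord tones of F diminished seventh are F Ab Cb Ebb.
The root is F. A minor third above F is Ab.
Ab is the chord's 3rd.

3rd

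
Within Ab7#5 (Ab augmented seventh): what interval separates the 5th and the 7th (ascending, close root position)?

Spelling the chord: Ab-C-E-Gb.
5th = E; 7th = Gb.
3 letter names make it a third; at 2 semitones (a whole step narrower than major) the quality is diminished.

diminished 3rd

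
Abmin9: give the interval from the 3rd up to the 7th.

The chord tones of Abm9 are Ab-Cb-Eb-Gb-Bb.
That puts Cb below Gb.
Cb up to Gb spans 5 letter names and 7 semitones — a perfect fifth.

perfect 5th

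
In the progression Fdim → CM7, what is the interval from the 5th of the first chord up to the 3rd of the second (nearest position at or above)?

augmented third

The 5th of Fdim is C♭; the 3rd of CM7 is E.
From C♭ to E: 5 semitones over a third = augmented.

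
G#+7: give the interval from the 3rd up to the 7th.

diminished fifth

G# augmented seventh is spelled G#, B#, D##, F#.
The 3rd is B# and the 7th is F#.
B# up to F# is 6 semitones, a half step narrower than a perfect fifth, so the interval is diminished.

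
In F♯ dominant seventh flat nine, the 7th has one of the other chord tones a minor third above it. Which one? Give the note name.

Spelling the chord: F♯ A♯ C♯ E G.
The 7th is E. A minor third above E is G.
G is the chord's 9th.

G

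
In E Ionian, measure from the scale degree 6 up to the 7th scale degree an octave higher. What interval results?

The scale runs E F# G# A B C# D#.
So we need the interval from C# up to D#.
Counting 9 letters and 14 half steps from C# gives a major ninth.

major ninth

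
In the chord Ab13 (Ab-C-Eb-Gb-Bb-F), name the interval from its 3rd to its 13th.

perfect eleventh

3rd = C; 13th = F.
From C to F is 17 semitones, exactly the perfect eleventh.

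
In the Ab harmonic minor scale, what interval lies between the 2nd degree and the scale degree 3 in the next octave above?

The scale runs Ab Bb Cb Db Eb Fb G.
So we need the interval from Bb up to Cb.
Bb up to Cb is 13 semitones, a half step narrower than a major ninth, so the interval is minor.

minor ninth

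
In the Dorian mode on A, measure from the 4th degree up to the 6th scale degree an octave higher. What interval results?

The scale runs A B C D E F# G.
That puts D below F#.
D up to F# spans 10 letter names and 16 semitones — a major tenth.

major tenth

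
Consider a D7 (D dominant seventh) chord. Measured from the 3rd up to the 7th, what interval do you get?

diminished fifth

The chord tones of D dominant seventh are D, F#, A, C.
The 3rd is F# and the 7th is C.
From F# to C: 6 semitones over a fifth = diminished.
This 3–7 tritone is the characteristic tension at the heart of the dominant sound.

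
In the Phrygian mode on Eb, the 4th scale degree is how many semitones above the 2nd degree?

The scale is Eb Fb Gb Ab Bb Cb Db.
Fb up to Ab is a major third — 4 semitones.

4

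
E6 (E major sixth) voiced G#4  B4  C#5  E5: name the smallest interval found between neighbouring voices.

major second

Adjacent intervals: G#4→B4 = minor third; B4→C#5 = major second; C#5→E5 = minor third.
The smallest is B4 to C#5, a major second (2 semitones).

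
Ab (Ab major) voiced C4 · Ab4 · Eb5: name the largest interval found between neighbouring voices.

minor 6th

Adjacent intervals: C4→Ab4 = minor sixth; Ab4→Eb5 = perfect fifth.
The largest is C4 to Ab4, a minor sixth (8 semitones).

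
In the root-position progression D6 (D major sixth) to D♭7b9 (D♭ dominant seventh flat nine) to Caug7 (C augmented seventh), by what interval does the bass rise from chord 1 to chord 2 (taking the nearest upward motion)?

The roots are D and D♭.
D up to D♭ is 11 semitones, a half step narrower than a perfect octave, so the interval is diminished.

diminished octave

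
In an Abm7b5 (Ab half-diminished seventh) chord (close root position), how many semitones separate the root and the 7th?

10

Abm7b5 is spelled Ab–Cb–Ebb–Gb.
Ab to Gb is a minor seventh: 10 semitones.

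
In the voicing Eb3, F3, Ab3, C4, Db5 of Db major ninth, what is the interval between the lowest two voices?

major 2nd

Those voices are Eb3 and F3.
Eb up to F spans 2 letter names and 2 semitones — a major second.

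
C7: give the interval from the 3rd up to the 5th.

Spelling the chord: C, E, G, B♭.
That puts E below G.
3 letter names make it a third; at 3 semitones (a half step narrower than major) the quality is minor.

minor third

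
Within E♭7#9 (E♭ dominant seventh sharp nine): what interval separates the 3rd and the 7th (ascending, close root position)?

Spelling the chord: E♭–G–B♭–D♭–F♯.
3rd = G; 7th = D♭.
From G to D♭: 6 semitones over a fifth = diminished.
This 3–7 tritone is the characteristic tension at the heart of the dominant sound.

diminished fifth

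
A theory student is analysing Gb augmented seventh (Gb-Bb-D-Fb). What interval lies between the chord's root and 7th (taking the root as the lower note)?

minor 7th

The root is Gb and the 7th is Fb.
From Gb to Fb: 10 semitones over a seventh = minor.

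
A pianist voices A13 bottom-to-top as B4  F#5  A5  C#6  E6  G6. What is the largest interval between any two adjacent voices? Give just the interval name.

Adjacent intervals: B4→F#5 = perfect fifth; F#5→A5 = minor third; A5→C#6 = major third; C#6→E6 = minor third; E6→G6 = minor third.
The largest is B4 to F#5, a perfect fifth (7 semitones).

perfect 5th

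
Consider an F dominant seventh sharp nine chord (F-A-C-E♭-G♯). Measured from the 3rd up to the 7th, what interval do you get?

d5

So we need the interval from A up to E♭.
A up to E♭ is 6 semitones, a half step narrower than a perfect fifth, so the interval is diminished.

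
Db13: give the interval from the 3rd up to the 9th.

minor seventh

Spelling the chord: Db, F, Ab, Cb, Eb, Bb.
So we need the interval from F up to Eb.
7 letter names make it a seventh; at 10 semitones (a half step narrower than major) the quality is minor.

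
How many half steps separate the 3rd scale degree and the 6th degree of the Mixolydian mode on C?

The scale is C D E F G A B♭.
E up to A is a perfect fourth — 5 semitones.

5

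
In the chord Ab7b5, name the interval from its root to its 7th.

The chord tones of Ab7b5 are Ab, C, Ebb, Gb.
Root = Ab; 7th = Gb.
Ab up to Gb is 10 semitones, a half step narrower than a major seventh, so the interval is minor.

minor seventh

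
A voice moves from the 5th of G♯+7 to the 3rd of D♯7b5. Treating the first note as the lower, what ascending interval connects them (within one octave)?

G♯+7 has D𝄪 as its 5th, and D♯7b5 has F𝄪 as its 3rd.
D𝄪 up to F𝄪 is 3 semitones, a half step narrower than a major third, so the interval is minor.

m3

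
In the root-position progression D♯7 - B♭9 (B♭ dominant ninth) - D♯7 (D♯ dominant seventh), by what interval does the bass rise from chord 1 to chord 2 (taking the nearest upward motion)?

diminished sixth

The roots are D♯ and B♭.
From D♯ to B♭: 7 semitones over a sixth = diminished.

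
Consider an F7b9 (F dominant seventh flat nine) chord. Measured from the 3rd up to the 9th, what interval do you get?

diminished seventh

The chord tones of F dominant seventh flat nine are F A C Eb Gb.
So we need the interval from A up to Gb.
A up to Gb is 9 semitones, a whole step narrower than a major seventh, so the interval is diminished.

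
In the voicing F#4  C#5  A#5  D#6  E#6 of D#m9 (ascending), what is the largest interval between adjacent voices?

major 6th

Adjacent intervals: F#4→C#5 = perfect fifth; C#5→A#5 = major sixth; A#5→D#6 = perfect fourth; D#6→E#6 = major second.
The largest is C#5 to A#5, a major sixth (9 semitones).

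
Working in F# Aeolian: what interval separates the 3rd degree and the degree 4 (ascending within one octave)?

The scale runs F# G# A B C# D E.
That puts A below B.
Counting 2 letters and 2 half steps from A gives a major second.

M2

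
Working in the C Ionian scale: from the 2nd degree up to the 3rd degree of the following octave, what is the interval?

The scale runs C D E F G A B.
The 2nd degree is D and the degree 3 (up an octave) is E.
From D to E is 14 semitones, exactly the major ninth.

major ninth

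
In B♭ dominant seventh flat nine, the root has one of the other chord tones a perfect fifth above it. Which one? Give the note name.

F

The chord tones of B♭7b9 (B♭ dominant seventh flat nine) are B♭–D–F–A♭–C♭.
The root is B♭. A perfect fifth above B♭ is F.
F is the chord's 5th.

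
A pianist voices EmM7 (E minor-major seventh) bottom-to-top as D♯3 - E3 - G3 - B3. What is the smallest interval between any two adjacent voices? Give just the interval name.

minor second

Adjacent intervals: D♯3→E3 = minor second; E3→G3 = minor third; G3→B3 = major third.
The smallest is D♯3 to E3, a minor second (1 semitone).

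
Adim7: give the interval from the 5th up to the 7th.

The chord tones of A diminished seventh are A, C, Eb, Gb.
The 5th is Eb and the 7th is Gb.
Eb up to Gb is 3 semitones, a half step narrower than a major third, so the interval is minor.

minor third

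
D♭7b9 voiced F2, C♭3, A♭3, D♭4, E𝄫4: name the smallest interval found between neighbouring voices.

Adjacent intervals: F2→C♭3 = diminished fifth; C♭3→A♭3 = major sixth; A♭3→D♭4 = perfect fourth; D♭4→E𝄫4 = minor second.
The smallest is D♭4 to E𝄫4, a minor second (1 semitone).

minor second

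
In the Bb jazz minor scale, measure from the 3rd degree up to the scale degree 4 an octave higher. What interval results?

The scale runs Bb C Db Eb F G A.
The 3rd degree is Db and the 4th scale degree (up an octave) is Eb.
Db up to Eb spans 9 letter names and 14 semitones — a major ninth.

major ninth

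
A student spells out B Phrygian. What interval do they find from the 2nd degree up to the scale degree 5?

augmented 4th

Spelling B Phrygian: B C D E F♯ G A.
The 2nd degree is C and the scale degree 5 is F♯.
C up to F♯ is 6 semitones, a half step wider than a perfect fourth, so the interval is augmented.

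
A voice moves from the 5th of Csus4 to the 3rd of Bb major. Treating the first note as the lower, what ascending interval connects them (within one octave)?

Csus4 has G as its 5th, and Bb major has D as its 3rd.
G up to D spans 5 letter names and 7 semitones — a perfect fifth.

perfect fifth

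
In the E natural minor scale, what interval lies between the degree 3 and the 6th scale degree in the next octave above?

The scale runs E F# G A B C D.
So we need the interval from G up to C.
From G to C is 17 semitones, exactly the perfect eleventh.

perfect eleventh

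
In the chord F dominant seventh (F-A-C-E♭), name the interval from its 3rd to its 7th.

diminished 5th

3rd = A; 7th = E♭.
A up to E♭ is 6 semitones, a half step narrower than a perfect fifth, so the interval is diminished.
That tritone between 3rd and 7th is what gives the dominant seventh its pull toward resolution.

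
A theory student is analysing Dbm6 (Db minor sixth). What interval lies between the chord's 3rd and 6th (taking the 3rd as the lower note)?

augmented fourth

Dbmin6 (Db minor sixth) is spelled Db, Fb, Ab, Bb.
The 3rd is Fb and the 6th is Bb.
4 letter names make it a fourth; at 6 semitones (a half step wider than perfect) the quality is augmented.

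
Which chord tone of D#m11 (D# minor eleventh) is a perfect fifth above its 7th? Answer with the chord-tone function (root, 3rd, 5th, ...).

D# minor eleventh is spelled D# F# A# C# E# G#.
The 7th is C#. A perfect fifth above C# is G#.
G# is the chord's 11th.

11th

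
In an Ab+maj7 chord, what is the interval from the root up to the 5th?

Spelling the chord: Ab–C–E–G.
The root is Ab and the 5th is E.
From Ab to E: 8 semitones over a fifth = augmented.

augmented fifth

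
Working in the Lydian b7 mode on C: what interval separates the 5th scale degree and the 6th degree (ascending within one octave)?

Spelling the Lydian b7 mode on C: C D E F♯ G A B♭.
5th scale degree = G; scale degree 6 = A.
From G to A is 2 semitones, exactly the major second.

major 2nd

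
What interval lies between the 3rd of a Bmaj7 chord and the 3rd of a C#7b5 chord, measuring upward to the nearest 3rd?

major 2nd

Bmaj7 has D# as its 3rd, and C#7b5 has E# as its 3rd.
From D# to E# is 2 semitones, exactly the major second.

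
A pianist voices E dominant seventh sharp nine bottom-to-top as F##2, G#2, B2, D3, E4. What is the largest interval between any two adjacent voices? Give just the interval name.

major ninth

Adjacent intervals: F##2→G#2 = minor second; G#2→B2 = minor third; B2→D3 = minor third; D3→E4 = major ninth.
The largest is D3 to E4, a major ninth (14 semitones).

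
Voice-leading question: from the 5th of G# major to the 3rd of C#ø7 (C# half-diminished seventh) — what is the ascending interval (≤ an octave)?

The 5th of G# major is D#; the 3rd of C#ø7 (C# half-diminished seventh) is E.
D# up to E is 1 semitone, a half step narrower than a major second, so the interval is minor.

minor second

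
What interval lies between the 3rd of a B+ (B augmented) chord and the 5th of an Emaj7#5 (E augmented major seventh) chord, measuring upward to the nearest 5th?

major sixth

B+ (B augmented) has D♯ as its 3rd, and Emaj7#5 (E augmented major seventh) has B♯ as its 5th.
Counting 6 letters and 9 half steps from D♯ gives a major sixth.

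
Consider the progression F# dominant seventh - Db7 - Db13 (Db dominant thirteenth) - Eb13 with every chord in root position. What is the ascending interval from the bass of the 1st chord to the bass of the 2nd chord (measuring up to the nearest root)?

The roots are F# and Db.
From F# to Db: 7 semitones over a sixth = diminished.

diminished sixth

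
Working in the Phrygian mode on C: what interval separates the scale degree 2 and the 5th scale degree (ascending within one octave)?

The scale runs C D♭ E♭ F G A♭ B♭.
The scale degree 2 is D♭ and the degree 5 is G.
D♭ up to G is 6 semitones, a half step wider than a perfect fourth, so the interval is augmented.

augmented fourth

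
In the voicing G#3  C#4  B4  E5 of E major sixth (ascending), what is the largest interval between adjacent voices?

Adjacent intervals: G#3→C#4 = perfect fourth; C#4→B4 = minor seventh; B4→E5 = perfect fourth.
The largest is C#4 to B4, a minor seventh (10 semitones).

minor seventh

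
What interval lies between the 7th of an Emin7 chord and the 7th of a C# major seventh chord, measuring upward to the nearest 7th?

The 7th of Emin7 is D; the 7th of C# major seventh is B#.
6 letter names make it a sixth; at 10 semitones (a half step wider than major) the quality is augmented.

A6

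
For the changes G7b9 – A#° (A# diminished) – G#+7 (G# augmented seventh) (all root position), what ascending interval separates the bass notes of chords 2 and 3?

The roots are A# and G#.
7 letter names make it a seventh; at 10 semitones (a half step narrower than major) the quality is minor.

minor 7th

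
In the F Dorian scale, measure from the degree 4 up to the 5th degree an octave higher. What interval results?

M9

Spelling the F Dorian scale: F G A♭ B♭ C D E♭.
So we need the interval from B♭ up to C.
Counting 9 letters and 14 half steps from B♭ gives a major ninth.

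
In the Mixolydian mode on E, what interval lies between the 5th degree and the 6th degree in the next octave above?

major ninth

The scale runs E F♯ G♯ A B C♯ D.
5th degree = B; degree 6 (up an octave) = C♯.
From B to C♯ is 14 semitones, exactly the major ninth.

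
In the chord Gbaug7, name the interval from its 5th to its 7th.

diminished third

Gb augmented seventh is spelled Gb–Bb–D–Fb.
So we need the interval from D up to Fb.
From D to Fb: 2 semitones over a third = diminished.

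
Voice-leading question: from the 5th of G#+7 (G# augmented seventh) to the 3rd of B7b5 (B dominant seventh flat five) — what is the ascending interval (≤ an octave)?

G#+7 (G# augmented seventh) has D## as its 5th, and B7b5 (B dominant seventh flat five) has D# as its 3rd.
D## up to D# is 11 semitones, a half step narrower than a perfect octave, so the interval is diminished.

diminished 8th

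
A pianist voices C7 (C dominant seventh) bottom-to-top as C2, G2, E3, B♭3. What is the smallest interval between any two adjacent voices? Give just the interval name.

d5

Adjacent intervals: C2→G2 = perfect fifth; G2→E3 = major sixth; E3→B♭3 = diminished fifth.
The smallest is E3 to B♭3, a diminished fifth (6 semitones).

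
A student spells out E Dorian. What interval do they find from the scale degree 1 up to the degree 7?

The scale runs E F# G A B C# D.
So we need the interval from E up to D.
7 letter names make it a seventh; at 10 semitones (a half step narrower than major) the quality is minor.

m7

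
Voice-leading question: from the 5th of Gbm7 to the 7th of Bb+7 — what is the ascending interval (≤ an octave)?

The 5th of Gbm7 is Db; the 7th of Bb+7 is Ab.
Db up to Ab spans 5 letter names and 7 semitones — a perfect fifth.

perfect fifth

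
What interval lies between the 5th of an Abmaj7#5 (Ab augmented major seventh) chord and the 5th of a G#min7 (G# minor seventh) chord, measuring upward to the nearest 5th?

major seventh

Abmaj7#5 (Ab augmented major seventh) has E as its 5th, and G#min7 (G# minor seventh) has D# as its 5th.
From E to D# is 11 semitones, exactly the major seventh.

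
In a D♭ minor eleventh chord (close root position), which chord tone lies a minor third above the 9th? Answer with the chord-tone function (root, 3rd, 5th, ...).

The chord tones of D♭m11 are D♭-F♭-A♭-C♭-E♭-G♭.
The 9th is E♭. A minor third above E♭ is G♭.
G♭ is the chord's 11th.

11th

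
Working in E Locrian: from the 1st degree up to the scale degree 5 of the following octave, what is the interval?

diminished twelfth

Spelling E Locrian: E F G A Bb C D.
That puts E below Bb.
From E to Bb: 18 semitones over a twelfth = diminished.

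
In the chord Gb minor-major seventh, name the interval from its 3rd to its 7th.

augmented fifth

Gbm(maj7) (Gb minor-major seventh) is spelled Gb-Bbb-Db-F.
The 3rd is Bbb and the 7th is F.
Bbb up to F is 8 semitones, a half step wider than a perfect fifth, so the interval is augmented.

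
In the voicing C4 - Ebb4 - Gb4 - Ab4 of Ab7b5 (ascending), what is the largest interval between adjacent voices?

Adjacent intervals: C4→Ebb4 = diminished third; Ebb4→Gb4 = major third; Gb4→Ab4 = major second.
The largest is Ebb4 to Gb4, a major third (4 semitones).

major third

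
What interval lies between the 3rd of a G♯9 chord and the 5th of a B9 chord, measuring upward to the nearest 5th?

diminished fifth

The 3rd of G♯9 is B♯; the 5th of B9 is F♯.
5 letter names make it a fifth; at 6 semitones (a half step narrower than perfect) the quality is diminished.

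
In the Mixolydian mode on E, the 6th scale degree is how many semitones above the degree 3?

The scale is E F♯ G♯ A B C♯ D.
G♯ up to C♯ is a perfect fourth — 5 semitones.

5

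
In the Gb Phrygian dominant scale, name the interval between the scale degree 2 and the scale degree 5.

A4

Gb phrygian dominant: Gb Abb Bb Cb Db Ebb Fb.
So we need the interval from Abb up to Db.
From Abb to Db: 6 semitones over a fourth = augmented.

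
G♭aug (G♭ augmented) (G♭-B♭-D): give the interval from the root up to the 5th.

That puts G♭ below D.
From G♭ to D: 8 semitones over a fifth = augmented.

augmented 5th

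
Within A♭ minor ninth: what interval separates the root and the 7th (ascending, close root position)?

minor seventh

Spelling the chord: A♭–C♭–E♭–G♭–B♭.
That puts A♭ below G♭.
From A♭ to G♭: 10 semitones over a seventh = minor.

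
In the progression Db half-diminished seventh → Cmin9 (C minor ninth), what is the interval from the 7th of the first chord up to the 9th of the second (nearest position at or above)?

The 7th of Db half-diminished seventh is Cb; the 9th of Cmin9 (C minor ninth) is D.
From Cb to D: 3 semitones over a second = augmented.

augmented second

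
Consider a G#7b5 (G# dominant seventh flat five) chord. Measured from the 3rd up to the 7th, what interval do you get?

G#7b5: G#–B#–D–F#.
That puts B# below F#.
B# up to F# is 6 semitones, a half step narrower than a perfect fifth, so the interval is diminished.

d5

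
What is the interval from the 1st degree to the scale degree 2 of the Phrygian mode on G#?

G# phrygian: G# A B C# D# E F#.
1st degree = G#; degree 2 = A.
G# up to A is 1 semitone, a half step narrower than a major second, so the interval is minor.

minor second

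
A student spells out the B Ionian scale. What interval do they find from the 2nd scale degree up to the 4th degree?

B major: B C# D# E F# G# A#.
So we need the interval from C# up to E.
3 letter names make it a third; at 3 semitones (a half step narrower than major) the quality is minor.

minor 3rd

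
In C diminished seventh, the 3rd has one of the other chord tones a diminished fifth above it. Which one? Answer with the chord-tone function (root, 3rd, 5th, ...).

Cdim7 is spelled C-E♭-G♭-B𝄫.
The 3rd is E♭. A diminished fifth above E♭ is B𝄫.
B𝄫 is the chord's 7th.

7th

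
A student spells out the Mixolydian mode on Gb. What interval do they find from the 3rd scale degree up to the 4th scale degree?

minor second

The scale runs Gb Ab Bb Cb Db Eb Fb.
That puts Bb below Cb.
2 letter names make it a second; at 1 semitone (a half step narrower than major) the quality is minor.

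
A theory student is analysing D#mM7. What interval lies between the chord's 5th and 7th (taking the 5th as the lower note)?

D# minor-major seventh is spelled D#–F#–A#–C##.
So we need the interval from A# up to C##.
From A# to C## is 4 semitones, exactly the major third.

M3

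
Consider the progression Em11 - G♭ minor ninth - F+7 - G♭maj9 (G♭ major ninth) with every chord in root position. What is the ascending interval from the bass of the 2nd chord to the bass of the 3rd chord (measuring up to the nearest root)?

The roots are G♭ and F.
Counting 7 letters and 11 half steps from G♭ gives a major seventh.

major seventh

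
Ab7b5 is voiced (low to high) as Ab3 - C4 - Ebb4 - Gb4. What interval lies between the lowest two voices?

major third

Those voices are Ab3 and C4.
Counting 3 letters and 4 half steps from Ab gives a major third.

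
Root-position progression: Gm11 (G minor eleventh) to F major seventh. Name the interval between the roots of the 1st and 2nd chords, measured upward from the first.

The roots are G and F.
From G to F: 10 semitones over a seventh = minor.

minor seventh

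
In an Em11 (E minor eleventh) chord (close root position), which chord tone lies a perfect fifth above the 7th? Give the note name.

A

Em11 (E minor eleventh) is spelled E G B D F# A.
The 7th is D. A perfect fifth above D is A.
A is the chord's 11th.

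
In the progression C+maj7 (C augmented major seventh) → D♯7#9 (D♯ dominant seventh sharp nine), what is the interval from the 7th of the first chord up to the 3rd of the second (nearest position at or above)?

augmented fifth

C+maj7 (C augmented major seventh) has B as its 7th, and D♯7#9 (D♯ dominant seventh sharp nine) has F𝄪 as its 3rd.
5 letter names make it a fifth; at 8 semitones (a half step wider than perfect) the quality is augmented.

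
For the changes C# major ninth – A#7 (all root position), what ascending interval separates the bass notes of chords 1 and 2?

The roots are C# and A#.
C# up to A# spans 6 letter names and 9 semitones — a major sixth.

major 6th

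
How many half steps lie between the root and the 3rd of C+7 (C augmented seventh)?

Spelling the chord: C-E-G#-Bb.
C to E is a major third: 4 semitones.

4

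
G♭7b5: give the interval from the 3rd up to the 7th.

diminished fifth

The chord tones of G♭7b5 (G♭ dominant seventh flat five) are G♭ B♭ D𝄫 F♭.
The 3rd is B♭ and the 7th is F♭.
5 letter names make it a fifth; at 6 semitones (a half step narrower than perfect) the quality is diminished.
This 3–7 tritone is the characteristic tension at the heart of the dominant sound.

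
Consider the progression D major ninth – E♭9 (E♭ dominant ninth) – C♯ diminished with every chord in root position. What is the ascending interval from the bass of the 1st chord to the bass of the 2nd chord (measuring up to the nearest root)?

minor 2nd

The roots are D and E♭.
From D to E♭: 1 semitone over a second = minor.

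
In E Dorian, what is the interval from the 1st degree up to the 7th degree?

Spelling E Dorian: E F# G A B C# D.
1st degree = E; scale degree 7 = D.
7 letter names make it a seventh; at 10 semitones (a half step narrower than major) the quality is minor.

minor seventh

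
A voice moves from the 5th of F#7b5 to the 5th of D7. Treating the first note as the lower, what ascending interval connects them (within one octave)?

major 6th

F#7b5 has C as its 5th, and D7 has A as its 5th.
C up to A spans 6 letter names and 9 semitones — a major sixth.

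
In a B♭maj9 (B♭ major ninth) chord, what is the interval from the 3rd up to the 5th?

m3

B♭maj9 (B♭ major ninth) is spelled B♭–D–F–A–C.
So we need the interval from D up to F.
From D to F: 3 semitones over a third = minor.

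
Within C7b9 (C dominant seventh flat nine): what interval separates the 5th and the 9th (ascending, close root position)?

diminished 5th

C dominant seventh flat nine: C–E–G–Bb–Db.
The 5th is G and the 9th is Db.
G up to Db is 6 semitones, a half step narrower than a perfect fifth, so the interval is diminished.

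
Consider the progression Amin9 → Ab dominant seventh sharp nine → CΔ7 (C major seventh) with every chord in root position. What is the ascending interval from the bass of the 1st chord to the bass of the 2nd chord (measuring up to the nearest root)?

The roots are A and Ab.
A up to Ab is 11 semitones, a half step narrower than a perfect octave, so the interval is diminished.

diminished octave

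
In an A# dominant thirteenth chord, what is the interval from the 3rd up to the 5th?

A#13 (A# dominant thirteenth) is spelled A#-C##-E#-G#-B#-F##.
That puts C## below E#.
From C## to E#: 3 semitones over a third = minor.

minor 3rd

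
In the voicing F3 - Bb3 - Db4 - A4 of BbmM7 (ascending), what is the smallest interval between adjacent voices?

minor third

Adjacent intervals: F3→Bb3 = perfect fourth; Bb3→Db4 = minor third; Db4→A4 = augmented fifth.
The smallest is Bb3 to Db4, a minor third (3 semitones).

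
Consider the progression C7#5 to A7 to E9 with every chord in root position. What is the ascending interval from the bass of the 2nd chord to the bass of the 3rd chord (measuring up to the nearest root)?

perfect 5th

The roots are A and E.
A up to E spans 5 letter names and 7 semitones — a perfect fifth.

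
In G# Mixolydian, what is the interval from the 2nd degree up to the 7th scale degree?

The scale runs G# A# B# C# D# E# F#.
The 2nd degree is A# and the 7th scale degree is F#.
From A# to F#: 8 semitones over a sixth = minor.

m6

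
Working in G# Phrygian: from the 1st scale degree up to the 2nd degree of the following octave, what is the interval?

Spelling G# Phrygian: G# A B C# D# E F#.
That puts G# below A.
From G# to A: 13 semitones over a ninth = minor.

minor 9th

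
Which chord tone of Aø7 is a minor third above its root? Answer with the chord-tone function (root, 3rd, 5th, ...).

Spelling the chord: A–C–E♭–G.
The root is A. A minor third above A is C.
C is the chord's 3rd.

3rd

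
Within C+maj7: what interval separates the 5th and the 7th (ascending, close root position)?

minor 3rd

Cmaj7#5: C, E, G♯, B.
5th = G♯; 7th = B.
From G♯ to B: 3 semitones over a third = minor.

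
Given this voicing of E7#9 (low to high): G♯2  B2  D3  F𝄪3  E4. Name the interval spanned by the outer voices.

m13

The outer voices are G♯2 and E4.
G♯ up to E is 20 semitones, a half step narrower than a major thirteenth, so the interval is minor.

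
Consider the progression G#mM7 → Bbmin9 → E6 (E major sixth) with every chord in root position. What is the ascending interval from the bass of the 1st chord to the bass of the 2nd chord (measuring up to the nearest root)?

The roots are G# and Bb.
3 letter names make it a third; at 2 semitones (a whole step narrower than major) the quality is diminished.

diminished third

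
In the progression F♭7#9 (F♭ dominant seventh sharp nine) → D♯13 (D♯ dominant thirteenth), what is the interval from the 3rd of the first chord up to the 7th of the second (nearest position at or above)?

The 3rd of F♭7#9 (F♭ dominant seventh sharp nine) is A♭; the 7th of D♯13 (D♯ dominant thirteenth) is C♯.
3 letter names make it a third; at 5 semitones (a half step wider than major) the quality is augmented.

augmented third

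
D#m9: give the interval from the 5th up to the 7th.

minor 3rd

Spelling the chord: D# F# A# C# E#.
The 5th is A# and the 7th is C#.
3 letter names make it a third; at 3 semitones (a half step narrower than major) the quality is minor.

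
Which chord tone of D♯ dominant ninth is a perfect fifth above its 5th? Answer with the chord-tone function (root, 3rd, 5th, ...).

The chord tones of D♯9 (D♯ dominant ninth) are D♯, F𝄪, A♯, C♯, E♯.
The 5th is A♯. A perfect fifth above A♯ is E♯.
E♯ is the chord's 9th.

9th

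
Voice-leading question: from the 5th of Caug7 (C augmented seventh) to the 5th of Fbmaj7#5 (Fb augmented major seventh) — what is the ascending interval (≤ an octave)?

diminished fourth

The 5th of Caug7 (C augmented seventh) is G#; the 5th of Fbmaj7#5 (Fb augmented major seventh) is C.
4 letter names make it a fourth; at 4 semitones (a half step narrower than perfect) the quality is diminished.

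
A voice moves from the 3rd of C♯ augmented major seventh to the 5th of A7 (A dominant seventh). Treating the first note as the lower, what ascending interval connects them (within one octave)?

The 3rd of C♯ augmented major seventh is E♯; the 5th of A7 (A dominant seventh) is E.
E♯ up to E is 11 semitones, a half step narrower than a perfect octave, so the interval is diminished.

diminished 8th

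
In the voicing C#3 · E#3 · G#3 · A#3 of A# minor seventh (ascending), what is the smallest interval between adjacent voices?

Adjacent intervals: C#3→E#3 = major third; E#3→G#3 = minor third; G#3→A#3 = major second.
The smallest is G#3 to A#3, a major second (2 semitones).

major 2nd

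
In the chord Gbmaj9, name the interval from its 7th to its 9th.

minor third

Gbmaj9 (Gb major ninth): Gb, Bb, Db, F, Ab.
7th = F; 9th = Ab.
From F to Ab: 3 semitones over a third = minor.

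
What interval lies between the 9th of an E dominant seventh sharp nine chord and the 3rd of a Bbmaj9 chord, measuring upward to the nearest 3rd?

diminished sixth

The 9th of E dominant seventh sharp nine is F##; the 3rd of Bbmaj9 is D.
From F## to D: 7 semitones over a sixth = diminished.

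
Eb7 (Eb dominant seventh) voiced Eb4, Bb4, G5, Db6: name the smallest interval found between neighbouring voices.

diminished fifth

Adjacent intervals: Eb4→Bb4 = perfect fifth; Bb4→G5 = major sixth; G5→Db6 = diminished fifth.
The smallest is G5 to Db6, a diminished fifth (6 semitones).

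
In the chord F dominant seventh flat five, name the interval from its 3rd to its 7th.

diminished fifth

Spelling the chord: F–A–Cb–Eb.
3rd = A; 7th = Eb.
From A to Eb: 6 semitones over a fifth = diminished.
This 3–7 tritone is the characteristic tension at the heart of the dominant sound.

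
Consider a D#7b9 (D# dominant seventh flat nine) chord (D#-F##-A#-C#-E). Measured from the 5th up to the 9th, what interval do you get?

So we need the interval from A# up to E.
From A# to E: 6 semitones over a fifth = diminished.

diminished fifth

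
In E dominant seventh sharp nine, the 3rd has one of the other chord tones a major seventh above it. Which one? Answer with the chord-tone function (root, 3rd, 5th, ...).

E dominant seventh sharp nine: E-G#-B-D-F##.
The 3rd is G#. A major seventh above G# is F##.
F## is the chord's 9th.

9th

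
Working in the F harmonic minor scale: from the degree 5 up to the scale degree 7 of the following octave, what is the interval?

M10

Spelling the F harmonic minor scale: F G A♭ B♭ C D♭ E.
Degree 5 = C; scale degree 7 (up an octave) = E.
C up to E spans 10 letter names and 16 semitones — a major tenth.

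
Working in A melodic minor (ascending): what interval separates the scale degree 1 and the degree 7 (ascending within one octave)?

Spelling A melodic minor (ascending): A B C D E F♯ G♯.
The scale degree 1 is A and the degree 7 is G♯.
From A to G♯ is 11 semitones, exactly the major seventh.

major seventh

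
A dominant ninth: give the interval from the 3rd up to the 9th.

minor 7th

Spelling the chord: A–C♯–E–G–B.
That puts C♯ below B.
From C♯ to B: 10 semitones over a seventh = minor.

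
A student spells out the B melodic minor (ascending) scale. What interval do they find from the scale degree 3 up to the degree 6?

augmented fourth

Spelling the B melodic minor (ascending) scale: B C♯ D E F♯ G♯ A♯.
So we need the interval from D up to G♯.
From D to G♯: 6 semitones over a fourth = augmented.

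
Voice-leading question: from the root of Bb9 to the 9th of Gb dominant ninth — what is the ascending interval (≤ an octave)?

minor seventh

Bb9 has Bb as its root, and Gb dominant ninth has Ab as its 9th.
Bb up to Ab is 10 semitones, a half step narrower than a major seventh, so the interval is minor.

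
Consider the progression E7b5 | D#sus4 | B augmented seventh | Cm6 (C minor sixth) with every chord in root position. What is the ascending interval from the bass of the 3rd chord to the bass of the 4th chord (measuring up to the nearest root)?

minor second

The roots are B and C.
B up to C is 1 semitone, a half step narrower than a major second, so the interval is minor.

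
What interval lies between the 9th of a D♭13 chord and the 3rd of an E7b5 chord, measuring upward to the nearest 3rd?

A3

D♭13 has E♭ as its 9th, and E7b5 has G♯ as its 3rd.
3 letter names make it a third; at 5 semitones (a half step wider than major) the quality is augmented.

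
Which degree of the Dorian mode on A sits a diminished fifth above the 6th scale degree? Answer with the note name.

C

The scale is A B C D E F♯ G.
The 6th scale degree is F♯; a diminished fifth above that is C — scale degree 3.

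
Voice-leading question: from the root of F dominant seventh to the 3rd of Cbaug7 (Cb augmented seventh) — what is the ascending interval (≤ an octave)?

minor seventh

F dominant seventh has F as its root, and Cbaug7 (Cb augmented seventh) has Eb as its 3rd.
7 letter names make it a seventh; at 10 semitones (a half step narrower than major) the quality is minor.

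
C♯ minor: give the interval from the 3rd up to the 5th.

M3

C♯m: C♯, E, G♯.
The 3rd is E and the 5th is G♯.
From E to G♯ is 4 semitones, exactly the major third.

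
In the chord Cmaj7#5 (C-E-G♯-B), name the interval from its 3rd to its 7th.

perfect fifth

3rd = E; 7th = B.
From E to B is 7 semitones, exactly the perfect fifth.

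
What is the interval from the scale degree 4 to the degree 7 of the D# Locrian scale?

D# locrian: D# E F# G# A B C#.
That puts G# below C#.
G# up to C# spans 4 letter names and 5 semitones — a perfect fourth.

perfect fourth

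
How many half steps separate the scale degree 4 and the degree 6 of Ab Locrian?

3

The scale is Ab Bbb Cb Db Ebb Fb Gb.
Db up to Fb is a minor third — 3 semitones.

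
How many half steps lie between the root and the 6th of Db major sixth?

Db6: Db F Ab Bb.
Db to Bb is a major sixth: 9 semitones.

9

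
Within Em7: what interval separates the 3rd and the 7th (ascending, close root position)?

E minor seventh: E–G–B–D.
The 3rd is G and the 7th is D.
G up to D spans 5 letter names and 7 semitones — a perfect fifth.

perfect 5th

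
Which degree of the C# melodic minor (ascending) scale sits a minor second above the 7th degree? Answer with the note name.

The scale is C# D# E F# G# A# B#.
The 7th degree is B#; a minor second above that is C# — scale degree 1.

C#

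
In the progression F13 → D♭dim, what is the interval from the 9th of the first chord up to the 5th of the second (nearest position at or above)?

The 9th of F13 is G; the 5th of D♭dim is A𝄫.
From G to A𝄫: 0 semitones over a second = diminished.

diminished second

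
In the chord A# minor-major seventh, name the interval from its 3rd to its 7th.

augmented 5th

Spelling the chord: A#-C#-E#-G##.
3rd = C#; 7th = G##.
5 letter names make it a fifth; at 8 semitones (a half step wider than perfect) the quality is augmented.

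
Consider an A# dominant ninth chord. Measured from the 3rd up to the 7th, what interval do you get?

diminished fifth

Spelling the chord: A# C## E# G# B#.
3rd = C##; 7th = G#.
C## up to G# is 6 semitones, a half step narrower than a perfect fifth, so the interval is diminished.
This 3–7 tritone is the characteristic tension at the heart of the dominant sound.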